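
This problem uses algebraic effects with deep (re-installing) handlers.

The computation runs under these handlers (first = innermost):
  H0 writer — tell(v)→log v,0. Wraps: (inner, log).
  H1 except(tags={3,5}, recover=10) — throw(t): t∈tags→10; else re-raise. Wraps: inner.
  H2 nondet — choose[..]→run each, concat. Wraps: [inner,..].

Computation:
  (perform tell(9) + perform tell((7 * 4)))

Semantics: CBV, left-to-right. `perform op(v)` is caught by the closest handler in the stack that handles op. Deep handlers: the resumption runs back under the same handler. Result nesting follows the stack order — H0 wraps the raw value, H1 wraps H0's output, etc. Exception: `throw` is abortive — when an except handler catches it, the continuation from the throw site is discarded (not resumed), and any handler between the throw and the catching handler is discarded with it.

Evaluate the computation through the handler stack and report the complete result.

Answer: [(0, (9, 28))]

Step-by-step:
tell(9) @ H0 ⇒ log+=9
tell(28) @ H0 ⇒ log+=28
H0 returns (0, (9, 28))
H1 returns (0, (9, 28))
H2 returns [(0, (9, 28))]
= [(0, (9, 28))]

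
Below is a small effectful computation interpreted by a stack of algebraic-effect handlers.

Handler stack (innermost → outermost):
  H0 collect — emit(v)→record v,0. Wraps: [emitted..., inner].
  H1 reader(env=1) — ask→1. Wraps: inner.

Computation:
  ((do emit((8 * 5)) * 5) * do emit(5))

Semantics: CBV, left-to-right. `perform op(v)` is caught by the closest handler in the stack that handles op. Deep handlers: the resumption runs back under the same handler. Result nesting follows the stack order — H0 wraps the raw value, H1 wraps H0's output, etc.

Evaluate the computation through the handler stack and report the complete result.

Answer: [40, 5, 0]

Step-by-step:
emit(40) @ H0 ⇒ out+=40
emit(5) @ H0 ⇒ out+=5
H0 returns [40, 5, 0]
H1 returns [40, 5, 0]
= [40, 5, 0]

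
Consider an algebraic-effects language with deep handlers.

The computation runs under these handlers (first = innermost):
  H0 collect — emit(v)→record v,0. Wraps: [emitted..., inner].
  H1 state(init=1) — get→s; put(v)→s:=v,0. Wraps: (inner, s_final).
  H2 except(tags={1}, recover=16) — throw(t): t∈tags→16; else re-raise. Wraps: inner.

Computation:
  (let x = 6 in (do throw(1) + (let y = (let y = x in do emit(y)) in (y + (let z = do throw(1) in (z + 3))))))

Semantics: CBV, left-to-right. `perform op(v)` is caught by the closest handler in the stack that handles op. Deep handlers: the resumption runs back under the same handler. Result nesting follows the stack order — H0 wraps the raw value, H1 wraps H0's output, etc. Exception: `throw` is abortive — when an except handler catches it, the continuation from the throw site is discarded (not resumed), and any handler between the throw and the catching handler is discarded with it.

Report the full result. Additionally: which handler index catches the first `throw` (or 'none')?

Step-by-step:
throw(1) @ H2 caught ⇒ 16
= 16

Answer: 16 ; first throw caught by: H2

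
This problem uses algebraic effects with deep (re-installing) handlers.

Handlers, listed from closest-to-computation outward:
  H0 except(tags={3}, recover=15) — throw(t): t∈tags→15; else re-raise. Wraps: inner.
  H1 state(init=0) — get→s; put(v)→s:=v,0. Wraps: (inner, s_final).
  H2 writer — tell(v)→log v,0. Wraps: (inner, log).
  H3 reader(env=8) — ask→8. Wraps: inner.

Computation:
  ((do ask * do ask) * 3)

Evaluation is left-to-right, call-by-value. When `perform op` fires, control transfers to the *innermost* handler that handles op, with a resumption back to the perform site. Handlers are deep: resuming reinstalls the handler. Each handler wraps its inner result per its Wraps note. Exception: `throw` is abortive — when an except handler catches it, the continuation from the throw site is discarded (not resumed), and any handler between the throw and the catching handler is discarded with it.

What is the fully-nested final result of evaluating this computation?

Step-by-step:
ask @ H3 ⇒ 8
ask @ H3 ⇒ 8
H0 returns 192
H1 returns (192, 0)
H2 returns ((192, 0), ())
H3 returns ((192, 0), ())
= ((192, 0), ())

Answer: ((192, 0), ())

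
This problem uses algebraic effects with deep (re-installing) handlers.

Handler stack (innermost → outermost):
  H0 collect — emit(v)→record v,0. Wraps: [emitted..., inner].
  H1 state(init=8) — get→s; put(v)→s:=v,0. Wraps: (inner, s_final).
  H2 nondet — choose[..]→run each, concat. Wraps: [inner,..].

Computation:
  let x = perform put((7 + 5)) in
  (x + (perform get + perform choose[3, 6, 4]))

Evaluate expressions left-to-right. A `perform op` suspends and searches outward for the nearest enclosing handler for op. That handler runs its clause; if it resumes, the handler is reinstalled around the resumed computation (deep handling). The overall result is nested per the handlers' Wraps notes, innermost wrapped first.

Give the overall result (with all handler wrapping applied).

Answer: [([15], 12), ([18], 12), ([16], 12)]

Step-by-step:
put(12) @ H1 ⇒ s:=12
get @ H1 ⇒ 12
choose[3, 6, 4] @ H2
  branch[0] choose=3:
    H0 returns [15]
    H1 returns ([15], 12)
    H2 returns [([15], 12)]
  branch[1] choose=6:
    H0 returns [18]
    H1 returns ([18], 12)
    H2 returns [([18], 12)]
  branch[2] choose=4:
    H0 returns [16]
    H1 returns ([16], 12)
    H2 returns [([16], 12)]
= [([15], 12), ([18], 12), ([16], 12)]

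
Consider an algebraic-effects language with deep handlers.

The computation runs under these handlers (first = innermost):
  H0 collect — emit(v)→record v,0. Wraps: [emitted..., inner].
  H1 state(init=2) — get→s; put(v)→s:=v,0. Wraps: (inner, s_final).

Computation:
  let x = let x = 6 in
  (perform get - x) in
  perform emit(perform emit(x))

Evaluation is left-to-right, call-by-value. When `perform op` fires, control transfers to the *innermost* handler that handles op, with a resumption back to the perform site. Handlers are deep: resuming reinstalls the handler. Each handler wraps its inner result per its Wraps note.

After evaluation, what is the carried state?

Answer: 2

Working:
get @ H1 ⇒ 2
emit(-4) @ H0 ⇒ out+=-4
emit(0) @ H0 ⇒ out+=0
H0 returns [-4, 0, 0]
H1 returns ([-4, 0, 0], 2)
= ([-4, 0, 0], 2)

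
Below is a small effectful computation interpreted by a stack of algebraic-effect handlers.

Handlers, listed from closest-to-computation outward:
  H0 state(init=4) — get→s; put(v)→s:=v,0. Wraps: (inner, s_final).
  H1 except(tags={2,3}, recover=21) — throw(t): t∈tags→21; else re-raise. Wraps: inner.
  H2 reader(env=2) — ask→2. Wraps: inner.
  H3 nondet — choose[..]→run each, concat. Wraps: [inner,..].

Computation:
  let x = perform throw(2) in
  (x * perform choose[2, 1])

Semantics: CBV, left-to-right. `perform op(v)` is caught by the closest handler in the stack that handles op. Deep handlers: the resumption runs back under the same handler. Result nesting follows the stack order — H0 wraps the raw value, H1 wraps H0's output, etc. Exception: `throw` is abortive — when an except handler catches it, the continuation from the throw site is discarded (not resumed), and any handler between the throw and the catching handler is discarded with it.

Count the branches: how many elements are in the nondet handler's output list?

Answer: 1

Evaluation trace:
throw(2) @ H1 caught ⇒ 21
H2 returns 21
H3 returns [21]
= [21]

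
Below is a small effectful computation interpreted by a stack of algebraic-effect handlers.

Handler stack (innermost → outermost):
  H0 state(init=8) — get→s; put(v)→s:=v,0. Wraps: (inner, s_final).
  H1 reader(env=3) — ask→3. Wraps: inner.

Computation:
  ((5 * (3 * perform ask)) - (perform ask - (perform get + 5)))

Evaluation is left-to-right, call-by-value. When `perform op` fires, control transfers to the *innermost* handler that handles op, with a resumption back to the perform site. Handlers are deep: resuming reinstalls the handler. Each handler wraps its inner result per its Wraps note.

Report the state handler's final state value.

Working:
ask @ H1 ⇒ 3
ask @ H1 ⇒ 3
get @ H0 ⇒ 8
H0 returns (55, 8)
H1 returns (55, 8)
= (55, 8)

Answer: 8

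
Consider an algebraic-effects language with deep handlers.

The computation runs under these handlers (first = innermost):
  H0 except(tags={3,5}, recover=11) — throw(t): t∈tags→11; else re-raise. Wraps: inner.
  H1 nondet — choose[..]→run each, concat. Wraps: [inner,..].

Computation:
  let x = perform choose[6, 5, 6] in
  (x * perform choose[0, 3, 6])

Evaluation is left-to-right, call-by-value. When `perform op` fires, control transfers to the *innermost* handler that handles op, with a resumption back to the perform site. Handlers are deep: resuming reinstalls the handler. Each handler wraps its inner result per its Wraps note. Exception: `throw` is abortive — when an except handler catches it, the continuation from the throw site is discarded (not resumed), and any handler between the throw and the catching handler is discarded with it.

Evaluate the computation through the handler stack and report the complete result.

Answer: [0, 18, 36, 0, 15, 30, 0, 18, 36]

Step-by-step:
choose[6, 5, 6] @ H1
  branch[0] choose=6:
    choose[0, 3, 6] @ H1
      branch[0] choose=0:
        H0 returns 0
        H1 returns [0]
      branch[1] choose=3:
        H0 returns 18
        H1 returns [18]
      branch[2] choose=6:
        H0 returns 36
        H1 returns [36]
  branch[1] choose=5:
    choose[0, 3, 6] @ H1
      branch[0] choose=0:
        H0 returns 0
        H1 returns [0]
      branch[1] choose=3:
        H0 returns 15
        H1 returns [15]
      branch[2] choose=6:
        H0 returns 30
        H1 returns [30]
  branch[2] choose=6:
    choose[0, 3, 6] @ H1
      branch[0] choose=0:
        H0 returns 0
        H1 returns [0]
      branch[1] choose=3:
        H0 returns 18
        H1 returns [18]
      branch[2] choose=6:
        H0 returns 36
        H1 returns [36]
= [0, 18, 36, 0, 15, 30, 0, 18, 36]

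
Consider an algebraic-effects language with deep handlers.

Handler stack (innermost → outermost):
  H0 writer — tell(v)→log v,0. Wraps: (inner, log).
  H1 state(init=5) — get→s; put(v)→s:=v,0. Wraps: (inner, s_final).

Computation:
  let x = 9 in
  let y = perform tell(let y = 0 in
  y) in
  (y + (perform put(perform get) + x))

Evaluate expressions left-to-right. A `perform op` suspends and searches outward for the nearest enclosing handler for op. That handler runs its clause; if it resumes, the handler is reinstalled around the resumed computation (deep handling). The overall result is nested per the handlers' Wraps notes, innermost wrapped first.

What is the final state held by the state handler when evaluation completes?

Working:
tell(0) @ H0 ⇒ log+=0
get @ H1 ⇒ 5
put(5) @ H1 ⇒ s:=5
H0 returns (9, (0))
H1 returns ((9, (0)), 5)
= ((9, (0)), 5)

Answer: 5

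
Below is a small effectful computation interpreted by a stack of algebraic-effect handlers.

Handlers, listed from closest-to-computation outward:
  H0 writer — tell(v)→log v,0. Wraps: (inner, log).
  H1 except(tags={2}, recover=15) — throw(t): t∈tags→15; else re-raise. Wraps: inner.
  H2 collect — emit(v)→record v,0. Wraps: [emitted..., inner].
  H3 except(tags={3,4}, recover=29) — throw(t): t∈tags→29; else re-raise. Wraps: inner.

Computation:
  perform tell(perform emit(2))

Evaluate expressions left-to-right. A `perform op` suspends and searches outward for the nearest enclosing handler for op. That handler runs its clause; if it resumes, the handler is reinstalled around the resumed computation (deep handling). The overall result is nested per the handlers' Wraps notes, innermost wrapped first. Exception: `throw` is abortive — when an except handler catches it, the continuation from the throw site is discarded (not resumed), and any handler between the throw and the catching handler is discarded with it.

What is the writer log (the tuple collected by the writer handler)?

Answer: (0)

Working:
emit(2) @ H2 ⇒ out+=2
tell(0) @ H0 ⇒ log+=0
H0 returns (0, (0))
H1 returns (0, (0))
H2 returns [2, (0, (0))]
H3 returns [2, (0, (0))]
= [2, (0, (0))]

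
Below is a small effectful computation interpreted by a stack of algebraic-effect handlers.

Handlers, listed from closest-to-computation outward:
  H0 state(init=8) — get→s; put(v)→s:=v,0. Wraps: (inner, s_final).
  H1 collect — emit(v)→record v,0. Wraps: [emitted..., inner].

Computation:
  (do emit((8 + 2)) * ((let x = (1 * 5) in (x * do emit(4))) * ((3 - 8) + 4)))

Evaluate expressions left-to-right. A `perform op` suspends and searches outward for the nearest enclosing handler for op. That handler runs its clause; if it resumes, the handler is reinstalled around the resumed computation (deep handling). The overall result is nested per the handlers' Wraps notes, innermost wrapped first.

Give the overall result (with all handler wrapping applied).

Evaluation trace:
emit(10) @ H1 ⇒ out+=10
emit(4) @ H1 ⇒ out+=4
H0 returns (0, 8)
H1 returns [10, 4, (0, 8)]
= [10, 4, (0, 8)]

Answer: [10, 4, (0, 8)]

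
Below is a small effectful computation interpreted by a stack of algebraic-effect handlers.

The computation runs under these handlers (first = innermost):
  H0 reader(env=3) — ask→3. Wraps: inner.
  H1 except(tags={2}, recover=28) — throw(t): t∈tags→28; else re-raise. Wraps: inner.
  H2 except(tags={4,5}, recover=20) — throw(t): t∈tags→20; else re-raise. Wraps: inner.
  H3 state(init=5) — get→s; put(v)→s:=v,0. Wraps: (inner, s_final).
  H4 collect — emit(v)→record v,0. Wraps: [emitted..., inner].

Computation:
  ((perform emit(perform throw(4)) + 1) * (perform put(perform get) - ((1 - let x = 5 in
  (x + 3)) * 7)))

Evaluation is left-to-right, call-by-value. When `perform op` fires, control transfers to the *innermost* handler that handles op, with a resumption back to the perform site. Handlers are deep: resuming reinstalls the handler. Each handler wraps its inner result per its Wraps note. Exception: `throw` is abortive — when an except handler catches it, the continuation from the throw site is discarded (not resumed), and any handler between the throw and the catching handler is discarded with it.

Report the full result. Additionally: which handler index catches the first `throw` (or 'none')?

Evaluation trace:
throw(4) @ H1 re-raised
throw(4) @ H2 caught ⇒ 20
H3 returns (20, 5)
H4 returns [(20, 5)]
= [(20, 5)]

Answer: [(20, 5)] ; first throw caught by: H2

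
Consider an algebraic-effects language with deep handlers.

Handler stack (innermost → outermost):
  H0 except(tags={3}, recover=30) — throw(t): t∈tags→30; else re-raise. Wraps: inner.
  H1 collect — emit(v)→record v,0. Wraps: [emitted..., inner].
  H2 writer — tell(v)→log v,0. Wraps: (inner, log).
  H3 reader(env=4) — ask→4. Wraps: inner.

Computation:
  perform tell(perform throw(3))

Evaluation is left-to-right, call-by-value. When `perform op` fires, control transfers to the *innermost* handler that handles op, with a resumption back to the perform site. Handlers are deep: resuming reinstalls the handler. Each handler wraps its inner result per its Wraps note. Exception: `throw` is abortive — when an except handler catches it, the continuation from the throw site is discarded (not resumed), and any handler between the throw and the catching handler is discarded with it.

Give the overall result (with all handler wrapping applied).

Evaluation trace:
throw(3) @ H0 caught ⇒ 30
H1 returns [30]
H2 returns ([30], ())
H3 returns ([30], ())
= ([30], ())

Answer: ([30], ())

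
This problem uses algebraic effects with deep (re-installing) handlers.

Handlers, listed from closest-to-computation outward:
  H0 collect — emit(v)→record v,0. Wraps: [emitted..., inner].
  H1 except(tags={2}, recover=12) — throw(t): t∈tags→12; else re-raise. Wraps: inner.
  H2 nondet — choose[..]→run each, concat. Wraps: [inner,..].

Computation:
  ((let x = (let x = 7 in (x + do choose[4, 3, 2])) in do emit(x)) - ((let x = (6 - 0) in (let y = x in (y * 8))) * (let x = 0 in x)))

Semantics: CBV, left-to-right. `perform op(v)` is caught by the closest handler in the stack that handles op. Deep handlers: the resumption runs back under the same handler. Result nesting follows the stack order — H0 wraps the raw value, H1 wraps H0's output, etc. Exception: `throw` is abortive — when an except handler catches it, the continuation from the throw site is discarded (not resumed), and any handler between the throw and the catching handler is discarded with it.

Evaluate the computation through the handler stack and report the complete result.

Answer: [[11, 0], [10, 0], [9, 0]]

Working:
choose[4, 3, 2] @ H2
  branch[0] choose=4:
    emit(11) @ H0 ⇒ out+=11
    H0 returns [11, 0]
    H1 returns [11, 0]
    H2 returns [[11, 0]]
  branch[1] choose=3:
    emit(10) @ H0 ⇒ out+=10
    H0 returns [10, 0]
    H1 returns [10, 0]
    H2 returns [[10, 0]]
  branch[2] choose=2:
    emit(9) @ H0 ⇒ out+=9
    H0 returns [9, 0]
    H1 returns [9, 0]
    H2 returns [[9, 0]]
= [[11, 0], [10, 0], [9, 0]]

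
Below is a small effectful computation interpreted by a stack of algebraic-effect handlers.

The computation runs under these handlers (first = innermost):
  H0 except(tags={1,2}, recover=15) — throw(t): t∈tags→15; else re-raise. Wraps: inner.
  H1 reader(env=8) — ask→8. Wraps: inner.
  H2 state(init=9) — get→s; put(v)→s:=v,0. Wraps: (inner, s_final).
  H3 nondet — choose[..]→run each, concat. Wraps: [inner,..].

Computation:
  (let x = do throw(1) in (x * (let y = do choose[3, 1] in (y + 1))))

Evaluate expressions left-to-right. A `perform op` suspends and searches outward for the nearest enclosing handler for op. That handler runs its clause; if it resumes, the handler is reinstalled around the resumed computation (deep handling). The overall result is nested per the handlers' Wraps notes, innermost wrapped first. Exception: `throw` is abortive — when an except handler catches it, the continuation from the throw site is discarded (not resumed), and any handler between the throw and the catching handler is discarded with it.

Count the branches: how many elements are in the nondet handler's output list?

Answer: 1

Evaluation trace:
throw(1) @ H0 caught ⇒ 15
H1 returns 15
H2 returns (15, 9)
H3 returns [(15, 9)]
= [(15, 9)]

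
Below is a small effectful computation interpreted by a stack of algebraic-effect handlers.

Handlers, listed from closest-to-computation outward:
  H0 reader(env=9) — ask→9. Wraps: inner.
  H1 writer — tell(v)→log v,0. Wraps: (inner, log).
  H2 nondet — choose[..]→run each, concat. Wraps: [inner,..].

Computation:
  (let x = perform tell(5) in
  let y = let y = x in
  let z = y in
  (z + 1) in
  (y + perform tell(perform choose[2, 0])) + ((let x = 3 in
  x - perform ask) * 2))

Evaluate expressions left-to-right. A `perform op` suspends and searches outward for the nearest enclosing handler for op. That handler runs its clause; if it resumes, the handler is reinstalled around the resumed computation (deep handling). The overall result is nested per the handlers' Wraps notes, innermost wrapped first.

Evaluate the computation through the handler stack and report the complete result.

Answer: [(-11, (5, 2)), (-11, (5, 0))]

Step-by-step:
tell(5) @ H1 ⇒ log+=5
choose[2, 0] @ H2
  branch[0] choose=2:
    tell(2) @ H1 ⇒ log+=2
    ask @ H0 ⇒ 9
    H0 returns -11
    H1 returns (-11, (5, 2))
    H2 returns [(-11, (5, 2))]
  branch[1] choose=0:
    tell(0) @ H1 ⇒ log+=0
    ask @ H0 ⇒ 9
    H0 returns -11
    H1 returns (-11, (5, 0))
    H2 returns [(-11, (5, 0))]
= [(-11, (5, 2)), (-11, (5, 0))]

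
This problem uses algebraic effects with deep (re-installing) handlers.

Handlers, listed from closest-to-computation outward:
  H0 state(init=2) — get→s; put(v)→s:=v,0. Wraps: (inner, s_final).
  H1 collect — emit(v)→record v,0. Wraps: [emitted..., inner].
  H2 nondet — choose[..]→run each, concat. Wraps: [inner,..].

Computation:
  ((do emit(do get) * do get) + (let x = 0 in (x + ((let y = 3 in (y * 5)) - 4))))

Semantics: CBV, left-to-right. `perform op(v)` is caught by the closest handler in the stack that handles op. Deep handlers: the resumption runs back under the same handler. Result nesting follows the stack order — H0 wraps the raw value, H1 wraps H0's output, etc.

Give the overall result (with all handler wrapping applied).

Answer: [[2, (11, 2)]]

Working:
get @ H0 ⇒ 2
emit(2) @ H1 ⇒ out+=2
get @ H0 ⇒ 2
H0 returns (11, 2)
H1 returns [2, (11, 2)]
H2 returns [[2, (11, 2)]]
= [[2, (11, 2)]]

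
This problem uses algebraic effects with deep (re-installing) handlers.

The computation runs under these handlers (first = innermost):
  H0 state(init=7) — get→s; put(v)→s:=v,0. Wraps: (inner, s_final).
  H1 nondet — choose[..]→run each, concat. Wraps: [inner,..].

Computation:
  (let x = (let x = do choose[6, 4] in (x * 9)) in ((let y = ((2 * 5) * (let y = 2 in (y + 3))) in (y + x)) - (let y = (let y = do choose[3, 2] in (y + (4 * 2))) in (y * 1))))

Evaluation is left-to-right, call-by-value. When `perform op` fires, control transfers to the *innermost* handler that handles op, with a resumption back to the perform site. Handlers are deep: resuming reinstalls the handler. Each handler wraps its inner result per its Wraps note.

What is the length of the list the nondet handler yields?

Step-by-step:
choose[6, 4] @ H1
  branch[0] choose=6:
    choose[3, 2] @ H1
      branch[0] choose=3:
        H0 returns (93, 7)
        H1 returns [(93, 7)]
      branch[1] choose=2:
        H0 returns (94, 7)
        H1 returns [(94, 7)]
  branch[1] choose=4:
    choose[3, 2] @ H1
      branch[0] choose=3:
        H0 returns (75, 7)
        H1 returns [(75, 7)]
      branch[1] choose=2:
        H0 returns (76, 7)
        H1 returns [(76, 7)]
= [(93, 7), (94, 7), (75, 7), (76, 7)]

Answer: 4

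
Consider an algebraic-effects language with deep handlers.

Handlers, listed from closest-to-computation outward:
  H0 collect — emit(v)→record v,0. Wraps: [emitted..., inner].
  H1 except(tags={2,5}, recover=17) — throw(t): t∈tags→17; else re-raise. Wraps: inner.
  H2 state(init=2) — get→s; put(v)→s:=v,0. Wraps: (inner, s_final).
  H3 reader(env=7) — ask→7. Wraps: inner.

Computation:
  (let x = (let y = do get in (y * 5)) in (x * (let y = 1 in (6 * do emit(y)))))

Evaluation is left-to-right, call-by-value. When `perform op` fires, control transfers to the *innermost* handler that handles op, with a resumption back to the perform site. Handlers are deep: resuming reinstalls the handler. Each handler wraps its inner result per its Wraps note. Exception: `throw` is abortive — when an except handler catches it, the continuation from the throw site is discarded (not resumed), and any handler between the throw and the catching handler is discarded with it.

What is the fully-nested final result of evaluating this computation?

Evaluation trace:
get @ H2 ⇒ 2
emit(1) @ H0 ⇒ out+=1
H0 returns [1, 0]
H1 returns [1, 0]
H2 returns ([1, 0], 2)
H3 returns ([1, 0], 2)
= ([1, 0], 2)

Answer: ([1, 0], 2)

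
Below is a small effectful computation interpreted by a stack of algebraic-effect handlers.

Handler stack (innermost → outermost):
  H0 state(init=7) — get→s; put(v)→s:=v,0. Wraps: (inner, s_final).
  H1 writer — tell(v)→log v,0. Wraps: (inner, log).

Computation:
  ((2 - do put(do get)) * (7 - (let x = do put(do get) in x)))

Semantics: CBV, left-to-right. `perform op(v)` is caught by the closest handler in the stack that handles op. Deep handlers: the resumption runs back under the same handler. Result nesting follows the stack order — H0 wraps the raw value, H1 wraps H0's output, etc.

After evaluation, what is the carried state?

Answer: 7

Evaluation trace:
get @ H0 ⇒ 7
put(7) @ H0 ⇒ s:=7
get @ H0 ⇒ 7
put(7) @ H0 ⇒ s:=7
H0 returns (14, 7)
H1 returns ((14, 7), ())
= ((14, 7), ())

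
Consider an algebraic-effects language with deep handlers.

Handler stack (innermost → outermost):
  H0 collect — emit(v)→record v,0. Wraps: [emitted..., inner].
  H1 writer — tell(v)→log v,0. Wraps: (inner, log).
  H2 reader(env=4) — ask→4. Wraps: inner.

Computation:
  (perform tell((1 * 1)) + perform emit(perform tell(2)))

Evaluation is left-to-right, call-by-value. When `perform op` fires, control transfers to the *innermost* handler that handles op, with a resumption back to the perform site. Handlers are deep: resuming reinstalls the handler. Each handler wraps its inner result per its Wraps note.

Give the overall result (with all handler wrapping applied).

Answer: ([0, 0], (1, 2))

Step-by-step:
tell(1) @ H1 ⇒ log+=1
tell(2) @ H1 ⇒ log+=2
emit(0) @ H0 ⇒ out+=0
H0 returns [0, 0]
H1 returns ([0, 0], (1, 2))
H2 returns ([0, 0], (1, 2))
= ([0, 0], (1, 2))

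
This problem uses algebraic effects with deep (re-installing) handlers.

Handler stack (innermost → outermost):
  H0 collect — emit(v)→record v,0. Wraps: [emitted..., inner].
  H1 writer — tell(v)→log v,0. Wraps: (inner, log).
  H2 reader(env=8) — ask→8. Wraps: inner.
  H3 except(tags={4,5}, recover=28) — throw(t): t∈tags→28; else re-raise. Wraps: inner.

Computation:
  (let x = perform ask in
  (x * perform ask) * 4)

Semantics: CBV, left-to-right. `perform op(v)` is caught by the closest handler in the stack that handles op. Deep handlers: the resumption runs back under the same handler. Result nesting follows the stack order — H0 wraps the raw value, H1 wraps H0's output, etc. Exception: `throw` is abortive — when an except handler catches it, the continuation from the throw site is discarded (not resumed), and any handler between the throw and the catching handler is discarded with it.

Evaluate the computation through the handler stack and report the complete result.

Working:
ask @ H2 ⇒ 8
ask @ H2 ⇒ 8
H0 returns [256]
H1 returns ([256], ())
H2 returns ([256], ())
H3 returns ([256], ())
= ([256], ())

Answer: ([256], ())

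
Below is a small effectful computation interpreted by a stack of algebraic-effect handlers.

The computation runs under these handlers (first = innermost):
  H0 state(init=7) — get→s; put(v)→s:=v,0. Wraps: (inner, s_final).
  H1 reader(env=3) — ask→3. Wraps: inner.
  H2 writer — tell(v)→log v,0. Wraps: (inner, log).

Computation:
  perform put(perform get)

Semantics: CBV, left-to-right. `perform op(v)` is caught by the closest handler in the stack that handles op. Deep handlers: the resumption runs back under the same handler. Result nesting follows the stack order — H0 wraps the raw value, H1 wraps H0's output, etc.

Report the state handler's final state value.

Answer: 7

Evaluation trace:
get @ H0 ⇒ 7
put(7) @ H0 ⇒ s:=7
H0 returns (0, 7)
H1 returns (0, 7)
H2 returns ((0, 7), ())
= ((0, 7), ())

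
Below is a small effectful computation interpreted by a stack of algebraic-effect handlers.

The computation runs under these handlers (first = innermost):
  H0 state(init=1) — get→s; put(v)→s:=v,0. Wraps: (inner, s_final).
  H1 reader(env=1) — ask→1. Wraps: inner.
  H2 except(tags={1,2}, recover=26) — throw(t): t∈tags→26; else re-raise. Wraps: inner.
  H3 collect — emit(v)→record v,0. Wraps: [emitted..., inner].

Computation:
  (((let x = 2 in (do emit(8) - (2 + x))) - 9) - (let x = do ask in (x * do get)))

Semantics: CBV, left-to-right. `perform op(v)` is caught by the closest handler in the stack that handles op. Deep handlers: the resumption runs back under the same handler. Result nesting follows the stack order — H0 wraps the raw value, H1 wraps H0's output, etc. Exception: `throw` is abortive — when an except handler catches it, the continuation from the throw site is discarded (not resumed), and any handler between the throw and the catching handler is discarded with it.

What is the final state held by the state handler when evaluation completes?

Answer: 1

Working:
emit(8) @ H3 ⇒ out+=8
ask @ H1 ⇒ 1
get @ H0 ⇒ 1
H0 returns (-14, 1)
H1 returns (-14, 1)
H2 returns (-14, 1)
H3 returns [8, (-14, 1)]
= [8, (-14, 1)]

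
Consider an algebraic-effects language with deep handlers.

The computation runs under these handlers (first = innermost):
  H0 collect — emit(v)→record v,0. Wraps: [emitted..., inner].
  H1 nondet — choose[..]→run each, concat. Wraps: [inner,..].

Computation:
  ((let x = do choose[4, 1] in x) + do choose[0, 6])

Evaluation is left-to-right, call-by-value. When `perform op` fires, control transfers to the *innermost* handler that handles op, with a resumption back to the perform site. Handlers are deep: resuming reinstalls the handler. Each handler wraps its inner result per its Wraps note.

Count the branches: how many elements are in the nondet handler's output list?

Answer: 4

Evaluation trace:
choose[4, 1] @ H1
  branch[0] choose=4:
    choose[0, 6] @ H1
      branch[0] choose=0:
        H0 returns [4]
        H1 returns [[4]]
      branch[1] choose=6:
        H0 returns [10]
        H1 returns [[10]]
  branch[1] choose=1:
    choose[0, 6] @ H1
      branch[0] choose=0:
        H0 returns [1]
        H1 returns [[1]]
      branch[1] choose=6:
        H0 returns [7]
        H1 returns [[7]]
= [[4], [10], [1], [7]]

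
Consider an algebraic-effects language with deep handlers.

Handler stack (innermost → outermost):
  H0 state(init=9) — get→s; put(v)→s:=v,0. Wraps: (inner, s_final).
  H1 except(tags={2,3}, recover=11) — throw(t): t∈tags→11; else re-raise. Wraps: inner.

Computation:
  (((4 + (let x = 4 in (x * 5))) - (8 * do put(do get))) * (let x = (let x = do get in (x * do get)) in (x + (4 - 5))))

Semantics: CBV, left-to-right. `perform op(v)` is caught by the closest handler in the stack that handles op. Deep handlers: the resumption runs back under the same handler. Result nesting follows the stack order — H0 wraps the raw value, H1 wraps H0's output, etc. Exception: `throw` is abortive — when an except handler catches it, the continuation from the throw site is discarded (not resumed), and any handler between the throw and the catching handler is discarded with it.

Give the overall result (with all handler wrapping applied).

Answer: (1920, 9)

Evaluation trace:
get @ H0 ⇒ 9
put(9) @ H0 ⇒ s:=9
get @ H0 ⇒ 9
get @ H0 ⇒ 9
H0 returns (1920, 9)
H1 returns (1920, 9)
= (1920, 9)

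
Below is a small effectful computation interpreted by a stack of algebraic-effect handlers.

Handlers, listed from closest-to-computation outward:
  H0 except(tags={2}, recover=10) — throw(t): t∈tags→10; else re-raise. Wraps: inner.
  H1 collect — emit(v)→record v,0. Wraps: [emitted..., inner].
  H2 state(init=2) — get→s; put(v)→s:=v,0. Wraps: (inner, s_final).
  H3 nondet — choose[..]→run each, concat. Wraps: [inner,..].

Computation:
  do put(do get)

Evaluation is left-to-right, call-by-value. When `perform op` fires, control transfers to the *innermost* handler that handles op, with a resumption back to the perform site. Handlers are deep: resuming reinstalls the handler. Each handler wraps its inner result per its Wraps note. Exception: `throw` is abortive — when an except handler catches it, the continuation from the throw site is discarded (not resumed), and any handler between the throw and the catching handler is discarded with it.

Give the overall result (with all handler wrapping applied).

Working:
get @ H2 ⇒ 2
put(2) @ H2 ⇒ s:=2
H0 returns 0
H1 returns [0]
H2 returns ([0], 2)
H3 returns [([0], 2)]
= [([0], 2)]

Answer: [([0], 2)]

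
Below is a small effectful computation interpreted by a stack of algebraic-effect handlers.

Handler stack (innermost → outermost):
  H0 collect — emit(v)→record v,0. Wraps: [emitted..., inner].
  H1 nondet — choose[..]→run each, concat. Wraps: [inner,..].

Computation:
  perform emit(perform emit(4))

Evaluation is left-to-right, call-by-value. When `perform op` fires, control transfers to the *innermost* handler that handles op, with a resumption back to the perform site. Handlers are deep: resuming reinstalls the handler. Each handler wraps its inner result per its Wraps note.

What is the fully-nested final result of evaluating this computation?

Evaluation trace:
emit(4) @ H0 ⇒ out+=4
emit(0) @ H0 ⇒ out+=0
H0 returns [4, 0, 0]
H1 returns [[4, 0, 0]]
= [[4, 0, 0]]

Answer: [[4, 0, 0]]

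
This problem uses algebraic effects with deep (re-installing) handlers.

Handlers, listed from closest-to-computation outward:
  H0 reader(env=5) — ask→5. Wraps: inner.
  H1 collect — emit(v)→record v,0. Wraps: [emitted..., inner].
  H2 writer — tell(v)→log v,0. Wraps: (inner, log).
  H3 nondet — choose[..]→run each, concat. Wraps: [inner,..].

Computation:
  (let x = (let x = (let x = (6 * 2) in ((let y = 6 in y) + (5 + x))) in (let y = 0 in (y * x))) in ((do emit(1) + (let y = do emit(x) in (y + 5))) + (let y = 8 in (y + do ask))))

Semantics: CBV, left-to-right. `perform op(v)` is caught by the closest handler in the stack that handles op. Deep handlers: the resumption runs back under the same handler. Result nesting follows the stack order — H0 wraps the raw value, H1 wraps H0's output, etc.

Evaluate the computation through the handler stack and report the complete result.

Answer: [([1, 0, 18], ())]

Step-by-step:
emit(1) @ H1 ⇒ out+=1
emit(0) @ H1 ⇒ out+=0
ask @ H0 ⇒ 5
H0 returns 18
H1 returns [1, 0, 18]
H2 returns ([1, 0, 18], ())
H3 returns [([1, 0, 18], ())]
= [([1, 0, 18], ())]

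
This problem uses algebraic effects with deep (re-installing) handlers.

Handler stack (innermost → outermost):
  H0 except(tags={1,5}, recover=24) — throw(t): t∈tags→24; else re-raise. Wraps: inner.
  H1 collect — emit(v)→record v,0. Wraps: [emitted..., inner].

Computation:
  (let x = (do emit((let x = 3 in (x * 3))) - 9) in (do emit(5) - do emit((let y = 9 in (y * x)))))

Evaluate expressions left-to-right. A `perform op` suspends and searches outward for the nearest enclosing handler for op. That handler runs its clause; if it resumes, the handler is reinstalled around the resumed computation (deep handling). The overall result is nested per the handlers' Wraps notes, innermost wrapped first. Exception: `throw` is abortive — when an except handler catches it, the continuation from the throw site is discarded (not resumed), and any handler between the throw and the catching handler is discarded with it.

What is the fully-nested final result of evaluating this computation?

Answer: [9, 5, -81, 0]

Evaluation trace:
emit(9) @ H1 ⇒ out+=9
emit(5) @ H1 ⇒ out+=5
emit(-81) @ H1 ⇒ out+=-81
H0 returns 0
H1 returns [9, 5, -81, 0]
= [9, 5, -81, 0]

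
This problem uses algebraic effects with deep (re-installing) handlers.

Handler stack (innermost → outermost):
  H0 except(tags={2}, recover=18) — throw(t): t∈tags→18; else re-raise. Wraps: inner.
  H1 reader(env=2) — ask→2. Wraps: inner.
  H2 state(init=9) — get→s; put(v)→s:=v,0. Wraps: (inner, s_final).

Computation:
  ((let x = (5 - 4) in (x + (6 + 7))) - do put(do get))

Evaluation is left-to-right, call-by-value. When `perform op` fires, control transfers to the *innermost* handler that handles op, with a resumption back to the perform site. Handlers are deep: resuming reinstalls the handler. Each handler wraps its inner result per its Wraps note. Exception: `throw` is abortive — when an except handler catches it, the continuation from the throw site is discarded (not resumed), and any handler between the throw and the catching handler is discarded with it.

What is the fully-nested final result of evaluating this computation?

Answer: (14, 9)

Evaluation trace:
get @ H2 ⇒ 9
put(9) @ H2 ⇒ s:=9
H0 returns 14
H1 returns 14
H2 returns (14, 9)
= (14, 9)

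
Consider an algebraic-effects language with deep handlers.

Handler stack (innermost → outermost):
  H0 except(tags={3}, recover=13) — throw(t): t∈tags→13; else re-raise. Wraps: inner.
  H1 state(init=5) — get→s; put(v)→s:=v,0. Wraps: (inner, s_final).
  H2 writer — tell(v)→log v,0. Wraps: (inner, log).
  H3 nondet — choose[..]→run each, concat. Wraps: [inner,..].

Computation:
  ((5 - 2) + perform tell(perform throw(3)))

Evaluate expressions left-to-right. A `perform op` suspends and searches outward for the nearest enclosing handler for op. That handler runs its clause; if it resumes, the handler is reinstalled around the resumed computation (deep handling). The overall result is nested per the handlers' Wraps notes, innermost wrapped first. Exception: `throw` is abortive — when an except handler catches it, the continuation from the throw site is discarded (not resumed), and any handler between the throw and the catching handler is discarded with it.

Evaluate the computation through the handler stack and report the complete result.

Step-by-step:
throw(3) @ H0 caught ⇒ 13
H1 returns (13, 5)
H2 returns ((13, 5), ())
H3 returns [((13, 5), ())]
= [((13, 5), ())]

Answer: [((13, 5), ())]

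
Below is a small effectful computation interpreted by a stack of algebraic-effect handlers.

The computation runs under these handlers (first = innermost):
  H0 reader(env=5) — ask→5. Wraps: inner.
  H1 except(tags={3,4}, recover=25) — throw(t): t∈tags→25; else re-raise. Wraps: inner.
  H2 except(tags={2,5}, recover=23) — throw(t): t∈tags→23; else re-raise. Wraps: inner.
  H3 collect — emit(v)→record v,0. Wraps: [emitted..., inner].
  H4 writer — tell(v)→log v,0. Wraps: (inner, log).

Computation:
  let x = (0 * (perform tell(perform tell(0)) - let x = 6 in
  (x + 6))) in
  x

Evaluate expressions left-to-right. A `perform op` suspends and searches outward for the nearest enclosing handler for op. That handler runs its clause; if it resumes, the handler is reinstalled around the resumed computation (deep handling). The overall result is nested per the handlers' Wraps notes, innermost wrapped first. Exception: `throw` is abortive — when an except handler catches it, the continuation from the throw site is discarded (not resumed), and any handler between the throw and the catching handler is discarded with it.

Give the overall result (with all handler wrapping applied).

Answer: ([0], (0, 0))

Evaluation trace:
tell(0) @ H4 ⇒ log+=0
tell(0) @ H4 ⇒ log+=0
H0 returns 0
H1 returns 0
H2 returns 0
H3 returns [0]
H4 returns ([0], (0, 0))
= ([0], (0, 0))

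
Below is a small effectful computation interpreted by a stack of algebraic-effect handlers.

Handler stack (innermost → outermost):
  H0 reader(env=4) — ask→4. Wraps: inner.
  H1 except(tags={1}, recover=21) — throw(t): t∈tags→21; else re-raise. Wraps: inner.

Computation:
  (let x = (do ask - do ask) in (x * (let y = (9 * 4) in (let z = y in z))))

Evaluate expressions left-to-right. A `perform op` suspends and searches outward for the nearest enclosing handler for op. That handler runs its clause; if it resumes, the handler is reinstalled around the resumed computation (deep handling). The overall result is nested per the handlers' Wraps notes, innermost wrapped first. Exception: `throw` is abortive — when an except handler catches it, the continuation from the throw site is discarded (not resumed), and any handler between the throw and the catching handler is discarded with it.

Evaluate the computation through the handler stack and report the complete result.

Evaluation trace:
ask @ H0 ⇒ 4
ask @ H0 ⇒ 4
H0 returns 0
H1 returns 0
= 0

Answer: 0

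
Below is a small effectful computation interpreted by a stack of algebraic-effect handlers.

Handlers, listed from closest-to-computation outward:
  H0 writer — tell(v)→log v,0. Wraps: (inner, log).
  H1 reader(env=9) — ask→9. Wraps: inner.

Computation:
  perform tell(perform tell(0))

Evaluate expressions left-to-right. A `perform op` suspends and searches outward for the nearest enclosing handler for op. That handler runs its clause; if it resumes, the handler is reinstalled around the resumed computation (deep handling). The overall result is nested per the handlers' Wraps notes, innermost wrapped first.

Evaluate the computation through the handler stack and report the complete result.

Answer: (0, (0, 0))

Working:
tell(0) @ H0 ⇒ log+=0
tell(0) @ H0 ⇒ log+=0
H0 returns (0, (0, 0))
H1 returns (0, (0, 0))
= (0, (0, 0))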